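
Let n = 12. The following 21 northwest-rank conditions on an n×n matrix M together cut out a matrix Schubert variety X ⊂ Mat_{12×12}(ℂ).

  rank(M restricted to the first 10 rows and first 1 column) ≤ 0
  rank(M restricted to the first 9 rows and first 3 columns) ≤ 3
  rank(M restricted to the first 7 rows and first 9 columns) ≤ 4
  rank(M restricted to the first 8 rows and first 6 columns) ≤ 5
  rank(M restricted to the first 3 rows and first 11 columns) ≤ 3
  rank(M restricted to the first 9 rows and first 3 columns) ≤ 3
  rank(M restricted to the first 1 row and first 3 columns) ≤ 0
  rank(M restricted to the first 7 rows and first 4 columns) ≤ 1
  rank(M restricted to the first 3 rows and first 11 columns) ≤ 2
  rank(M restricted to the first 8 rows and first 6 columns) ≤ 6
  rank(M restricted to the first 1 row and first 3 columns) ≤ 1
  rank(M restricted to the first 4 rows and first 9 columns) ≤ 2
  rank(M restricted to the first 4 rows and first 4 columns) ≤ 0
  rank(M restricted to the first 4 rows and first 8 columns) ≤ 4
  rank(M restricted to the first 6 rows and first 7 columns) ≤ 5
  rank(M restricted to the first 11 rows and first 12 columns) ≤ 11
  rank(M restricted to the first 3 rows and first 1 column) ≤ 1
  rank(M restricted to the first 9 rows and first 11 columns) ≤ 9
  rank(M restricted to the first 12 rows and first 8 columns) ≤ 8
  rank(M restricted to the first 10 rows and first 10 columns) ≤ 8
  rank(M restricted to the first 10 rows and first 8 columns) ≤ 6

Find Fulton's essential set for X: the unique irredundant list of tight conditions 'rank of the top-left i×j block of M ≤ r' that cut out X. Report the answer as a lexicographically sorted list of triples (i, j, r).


Computing R[i][j] = min implied NW-rank bound (n=12, 21 conditions):

  i=1: 0 | 0 | 0 | 0 | 1 | 1 | 1 | 1 | 1 | 1 | 1 | 1
  i=2: 0 | 0 | 0 | 0 | 1 | 2 | 2 | 2 | 2 | 2 | 2 | 2
  i=3: 0 | 0 | 0 | 0 | 1 | 2 | 2 | 2 | 2 | 2 | 2 | 3
  i=4: 0 | 0 | 0 | 0 | 1 | 2 | 2 | 2 | 2 | 3 | 3 | 4
  i=5: 0 | 1 | 1 | 1 | 2 | 3 | 3 | 3 | 3 | 4 | 4 | 5
  i=6: 0 | 1 | 1 | 1 | 2 | 3 | 4 | 4 | 4 | 5 | 5 | 6
  i=7: 0 | 1 | 1 | 1 | 2 | 3 | 4 | 4 | 4 | 5 | 6 | 7
  i=8: 0 | 1 | 2 | 2 | 3 | 4 | 5 | 5 | 5 | 6 | 7 | 8
  i=9: 0 | 1 | 2 | 3 | 4 | 5 | 6 | 6 | 6 | 7 | 8 | 9
  i=10: 0 | 1 | 2 | 3 | 4 | 5 | 6 | 6 | 7 | 8 | 9 | 10
  i=11: 1 | 2 | 3 | 4 | 5 | 6 | 7 | 7 | 8 | 9 | 10 | 11
  i=12: 1 | 2 | 3 | 4 | 5 | 6 | 7 | 8 | 9 | 10 | 11 | 12

second differences of R give the permutation w = (5, 6, 12, 10, 2, 7, 11, 3, 4, 9, 1, 8).

D(w) has 37 cells with 7 SE-corners; essential set:

[(3, 11, 2), (4, 4, 0), (4, 9, 2), (7, 4, 1), (7, 9, 4), (10, 1, 0), (10, 8, 6)]


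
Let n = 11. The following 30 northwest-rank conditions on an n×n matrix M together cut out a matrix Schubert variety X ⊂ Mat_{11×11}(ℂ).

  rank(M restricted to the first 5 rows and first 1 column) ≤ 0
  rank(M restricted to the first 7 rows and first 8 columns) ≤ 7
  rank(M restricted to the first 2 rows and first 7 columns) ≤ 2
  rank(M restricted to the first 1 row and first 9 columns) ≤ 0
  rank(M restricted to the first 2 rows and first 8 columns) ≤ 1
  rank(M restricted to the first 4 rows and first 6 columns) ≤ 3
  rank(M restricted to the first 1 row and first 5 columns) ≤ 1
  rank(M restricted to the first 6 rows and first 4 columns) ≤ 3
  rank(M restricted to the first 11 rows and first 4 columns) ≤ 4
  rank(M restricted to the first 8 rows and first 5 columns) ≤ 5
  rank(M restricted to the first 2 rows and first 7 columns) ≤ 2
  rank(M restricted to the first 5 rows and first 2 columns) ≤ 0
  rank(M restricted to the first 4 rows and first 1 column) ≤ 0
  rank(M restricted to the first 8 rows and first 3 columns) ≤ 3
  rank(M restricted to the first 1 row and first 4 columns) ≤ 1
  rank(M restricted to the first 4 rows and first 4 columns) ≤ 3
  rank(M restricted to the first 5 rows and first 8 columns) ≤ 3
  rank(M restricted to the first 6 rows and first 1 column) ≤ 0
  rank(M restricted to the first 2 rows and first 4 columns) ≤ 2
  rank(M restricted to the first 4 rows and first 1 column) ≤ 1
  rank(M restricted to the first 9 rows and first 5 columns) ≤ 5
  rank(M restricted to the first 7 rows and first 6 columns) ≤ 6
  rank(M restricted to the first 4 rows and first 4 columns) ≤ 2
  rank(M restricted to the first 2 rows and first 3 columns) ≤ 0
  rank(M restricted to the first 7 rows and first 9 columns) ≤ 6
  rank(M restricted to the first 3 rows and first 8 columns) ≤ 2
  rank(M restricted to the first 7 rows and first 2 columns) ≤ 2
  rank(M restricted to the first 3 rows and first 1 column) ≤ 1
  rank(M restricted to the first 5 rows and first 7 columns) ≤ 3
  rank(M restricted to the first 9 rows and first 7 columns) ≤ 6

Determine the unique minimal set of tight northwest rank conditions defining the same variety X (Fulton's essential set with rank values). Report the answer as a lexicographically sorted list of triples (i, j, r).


Rank table r_w(11×11) implied by the 30 constraints:

  R[1]: 0 | 0 | 0 | 0 | 0 | 0 | 0 | 0 | 0 | 1 | 1
  R[2]: 0 | 0 | 0 | 1 | 1 | 1 | 1 | 1 | 1 | 2 | 2
  R[3]: 0 | 0 | 1 | 2 | 2 | 2 | 2 | 2 | 2 | 3 | 3
  R[4]: 0 | 0 | 1 | 2 | 3 | 3 | 3 | 3 | 3 | 4 | 4
  R[5]: 0 | 0 | 1 | 2 | 3 | 3 | 3 | 3 | 4 | 5 | 5
  R[6]: 0 | 1 | 2 | 3 | 4 | 4 | 4 | 4 | 5 | 6 | 6
  R[7]: 1 | 2 | 3 | 4 | 5 | 5 | 5 | 5 | 6 | 7 | 7
  R[8]: 1 | 2 | 3 | 4 | 5 | 6 | 6 | 6 | 7 | 8 | 8
  R[9]: 1 | 2 | 3 | 4 | 5 | 6 | 6 | 7 | 8 | 9 | 9
  R[10]: 1 | 2 | 3 | 4 | 5 | 6 | 7 | 8 | 9 | 10 | 10
  R[11]: 1 | 2 | 3 | 4 | 5 | 6 | 7 | 8 | 9 | 10 | 11

hence w(1..11) = (10, 4, 3, 5, 9, 2, 1, 6, 8, 7, 11).

Fulton essential set (6 of the 23 Rothe cells):

[(1, 9, 0), (2, 3, 0), (5, 2, 0), (5, 8, 3), (6, 1, 0), (9, 7, 6)]


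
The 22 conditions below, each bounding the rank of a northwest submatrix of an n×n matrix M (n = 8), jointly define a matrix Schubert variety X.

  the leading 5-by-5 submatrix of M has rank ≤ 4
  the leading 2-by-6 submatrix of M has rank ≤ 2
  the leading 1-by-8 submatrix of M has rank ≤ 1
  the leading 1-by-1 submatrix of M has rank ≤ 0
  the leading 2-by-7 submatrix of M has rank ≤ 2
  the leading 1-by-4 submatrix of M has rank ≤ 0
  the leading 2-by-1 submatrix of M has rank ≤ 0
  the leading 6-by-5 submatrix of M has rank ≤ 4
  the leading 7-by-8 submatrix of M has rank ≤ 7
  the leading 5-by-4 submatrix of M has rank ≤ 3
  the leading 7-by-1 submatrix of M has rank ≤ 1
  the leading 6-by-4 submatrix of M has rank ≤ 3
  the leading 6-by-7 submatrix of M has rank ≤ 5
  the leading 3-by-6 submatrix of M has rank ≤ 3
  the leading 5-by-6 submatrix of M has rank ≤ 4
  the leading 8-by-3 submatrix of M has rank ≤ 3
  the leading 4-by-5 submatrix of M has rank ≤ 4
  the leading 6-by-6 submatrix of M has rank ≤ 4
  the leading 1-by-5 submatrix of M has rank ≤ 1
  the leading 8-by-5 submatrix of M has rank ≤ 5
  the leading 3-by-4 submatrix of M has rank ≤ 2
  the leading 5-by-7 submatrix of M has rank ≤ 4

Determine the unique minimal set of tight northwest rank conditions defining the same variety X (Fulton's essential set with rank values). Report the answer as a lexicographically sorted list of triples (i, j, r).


Rank table r_w(8×8) implied by the 22 constraints:

  i=1: 0, 0, 0, 0, 1, 1, 1, 1
  i=2: 0, 1, 1, 1, 2, 2, 2, 2
  i=3: 1, 2, 2, 2, 3, 3, 3, 3
  i=4: 1, 2, 3, 3, 4, 4, 4, 4
  i=5: 1, 2, 3, 3, 4, 4, 4, 5
  i=6: 1, 2, 3, 3, 4, 4, 5, 6
  i=7: 1, 2, 3, 4, 5, 5, 6, 7
  i=8: 1, 2, 3, 4, 5, 6, 7, 8

reading off 1-entries of Δ²R: w = (5, 2, 1, 3, 8, 7, 4, 6).

5 SE-corners of the 10-cell Rothe diagram give Ess(w):

[(1, 4, 0), (2, 1, 0), (5, 7, 4), (6, 4, 3), (6, 6, 4)]


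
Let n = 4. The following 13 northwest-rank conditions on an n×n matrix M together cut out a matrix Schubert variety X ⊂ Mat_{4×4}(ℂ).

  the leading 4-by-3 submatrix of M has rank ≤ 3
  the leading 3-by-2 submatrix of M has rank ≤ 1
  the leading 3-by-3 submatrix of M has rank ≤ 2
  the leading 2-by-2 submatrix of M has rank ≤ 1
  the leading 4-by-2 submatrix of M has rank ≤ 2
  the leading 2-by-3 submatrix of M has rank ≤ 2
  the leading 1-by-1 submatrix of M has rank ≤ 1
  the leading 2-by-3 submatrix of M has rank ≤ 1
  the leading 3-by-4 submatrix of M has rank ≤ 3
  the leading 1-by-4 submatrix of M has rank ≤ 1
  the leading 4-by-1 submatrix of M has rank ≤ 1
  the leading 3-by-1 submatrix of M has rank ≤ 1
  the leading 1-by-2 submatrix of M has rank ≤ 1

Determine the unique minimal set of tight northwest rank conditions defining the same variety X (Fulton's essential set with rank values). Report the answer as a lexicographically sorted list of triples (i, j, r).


Propagating the 13 rank bounds to every northwest block:

  row 1: 1 | 1 | 1 | 1
  row 2: 1 | 1 | 1 | 2
  row 3: 1 | 1 | 2 | 3
  row 4: 1 | 2 | 3 | 4

second differences of R give the permutation w = (1, 4, 3, 2).

2 SE-corners of the 3-cell Rothe diagram give Ess(w):

[(2, 3, 1), (3, 2, 1)]


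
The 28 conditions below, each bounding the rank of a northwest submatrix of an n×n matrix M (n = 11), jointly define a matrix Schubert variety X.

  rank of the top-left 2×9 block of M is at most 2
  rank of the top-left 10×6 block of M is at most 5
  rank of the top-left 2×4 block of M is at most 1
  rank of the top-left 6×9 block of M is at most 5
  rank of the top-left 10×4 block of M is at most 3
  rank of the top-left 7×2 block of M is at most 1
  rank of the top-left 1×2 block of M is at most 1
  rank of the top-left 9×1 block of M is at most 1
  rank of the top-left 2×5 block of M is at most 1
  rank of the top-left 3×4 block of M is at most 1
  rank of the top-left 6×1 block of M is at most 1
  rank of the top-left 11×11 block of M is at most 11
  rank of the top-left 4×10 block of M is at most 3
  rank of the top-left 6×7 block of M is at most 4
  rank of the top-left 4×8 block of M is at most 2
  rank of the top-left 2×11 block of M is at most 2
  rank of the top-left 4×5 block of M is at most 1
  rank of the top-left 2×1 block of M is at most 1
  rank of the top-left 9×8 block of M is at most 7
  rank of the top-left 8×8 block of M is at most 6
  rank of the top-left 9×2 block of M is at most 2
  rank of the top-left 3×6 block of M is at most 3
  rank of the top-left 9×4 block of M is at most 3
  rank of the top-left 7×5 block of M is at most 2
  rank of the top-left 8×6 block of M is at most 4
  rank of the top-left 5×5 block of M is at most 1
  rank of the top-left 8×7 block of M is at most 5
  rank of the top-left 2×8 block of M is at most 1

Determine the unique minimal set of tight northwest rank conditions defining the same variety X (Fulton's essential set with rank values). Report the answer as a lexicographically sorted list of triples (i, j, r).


Propagating the 28 rank bounds to every northwest block:

  row 1: 1  1  1  1  1  1  1  1  1  1  1
  row 2: 1  1  1  1  1  1  1  1  2  2  2
  row 3: 1  1  1  1  1  2  2  2  3  3  3
  row 4: 1  1  1  1  1  2  2  2  3  3  4
  row 5: 1  1  1  1  1  2  3  3  4  4  5
  row 6: 1  1  2  2  2  3  4  4  5  5  6
  row 7: 1  1  2  2  2  3  4  5  6  6  7
  row 8: 1  2  3  3  3  4  5  6  7  7  8
  row 9: 1  2  3  3  4  5  6  7  8  8  9
  row 10: 1  2  3  3  4  5  6  7  8  9  10
  row 11: 1  2  3  4  5  6  7  8  9  10  11

so w = (1, 9, 6, 11, 7, 3, 8, 2, 5, 10, 4).

ℓ(w)=28; the 7 essential cells (i,j,r):

[(2, 8, 1), (4, 8, 2), (4, 10, 3), (5, 5, 1), (7, 2, 1), (7, 5, 2), (10, 4, 3)]


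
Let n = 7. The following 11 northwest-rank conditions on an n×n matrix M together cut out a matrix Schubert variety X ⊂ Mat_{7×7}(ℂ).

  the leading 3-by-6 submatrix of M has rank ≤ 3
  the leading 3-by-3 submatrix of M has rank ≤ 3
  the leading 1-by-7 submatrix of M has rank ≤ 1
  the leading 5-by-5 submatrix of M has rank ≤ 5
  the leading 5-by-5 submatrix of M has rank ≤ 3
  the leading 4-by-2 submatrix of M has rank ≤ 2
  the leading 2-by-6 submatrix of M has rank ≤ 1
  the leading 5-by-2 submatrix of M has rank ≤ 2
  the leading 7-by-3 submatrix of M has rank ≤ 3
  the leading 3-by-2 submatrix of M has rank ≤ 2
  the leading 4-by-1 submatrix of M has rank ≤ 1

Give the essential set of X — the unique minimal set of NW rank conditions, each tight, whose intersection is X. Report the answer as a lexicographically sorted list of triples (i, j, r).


Propagating the 11 rank bounds to every northwest block:

  i=1: 1  1  1  1  1  1  1
  i=2: 1  1  1  1  1  1  2
  i=3: 1  2  2  2  2  2  3
  i=4: 1  2  3  3  3  3  4
  i=5: 1  2  3  3  3  4  5
  i=6: 1  2  3  4  4  5  6
  i=7: 1  2  3  4  5  6  7

giving w = (1, 7, 2, 3, 6, 4, 5) via Δ²R.

ℓ(w)=7; the 2 essential cells (i,j,r):

[(2, 6, 1), (5, 5, 3)]


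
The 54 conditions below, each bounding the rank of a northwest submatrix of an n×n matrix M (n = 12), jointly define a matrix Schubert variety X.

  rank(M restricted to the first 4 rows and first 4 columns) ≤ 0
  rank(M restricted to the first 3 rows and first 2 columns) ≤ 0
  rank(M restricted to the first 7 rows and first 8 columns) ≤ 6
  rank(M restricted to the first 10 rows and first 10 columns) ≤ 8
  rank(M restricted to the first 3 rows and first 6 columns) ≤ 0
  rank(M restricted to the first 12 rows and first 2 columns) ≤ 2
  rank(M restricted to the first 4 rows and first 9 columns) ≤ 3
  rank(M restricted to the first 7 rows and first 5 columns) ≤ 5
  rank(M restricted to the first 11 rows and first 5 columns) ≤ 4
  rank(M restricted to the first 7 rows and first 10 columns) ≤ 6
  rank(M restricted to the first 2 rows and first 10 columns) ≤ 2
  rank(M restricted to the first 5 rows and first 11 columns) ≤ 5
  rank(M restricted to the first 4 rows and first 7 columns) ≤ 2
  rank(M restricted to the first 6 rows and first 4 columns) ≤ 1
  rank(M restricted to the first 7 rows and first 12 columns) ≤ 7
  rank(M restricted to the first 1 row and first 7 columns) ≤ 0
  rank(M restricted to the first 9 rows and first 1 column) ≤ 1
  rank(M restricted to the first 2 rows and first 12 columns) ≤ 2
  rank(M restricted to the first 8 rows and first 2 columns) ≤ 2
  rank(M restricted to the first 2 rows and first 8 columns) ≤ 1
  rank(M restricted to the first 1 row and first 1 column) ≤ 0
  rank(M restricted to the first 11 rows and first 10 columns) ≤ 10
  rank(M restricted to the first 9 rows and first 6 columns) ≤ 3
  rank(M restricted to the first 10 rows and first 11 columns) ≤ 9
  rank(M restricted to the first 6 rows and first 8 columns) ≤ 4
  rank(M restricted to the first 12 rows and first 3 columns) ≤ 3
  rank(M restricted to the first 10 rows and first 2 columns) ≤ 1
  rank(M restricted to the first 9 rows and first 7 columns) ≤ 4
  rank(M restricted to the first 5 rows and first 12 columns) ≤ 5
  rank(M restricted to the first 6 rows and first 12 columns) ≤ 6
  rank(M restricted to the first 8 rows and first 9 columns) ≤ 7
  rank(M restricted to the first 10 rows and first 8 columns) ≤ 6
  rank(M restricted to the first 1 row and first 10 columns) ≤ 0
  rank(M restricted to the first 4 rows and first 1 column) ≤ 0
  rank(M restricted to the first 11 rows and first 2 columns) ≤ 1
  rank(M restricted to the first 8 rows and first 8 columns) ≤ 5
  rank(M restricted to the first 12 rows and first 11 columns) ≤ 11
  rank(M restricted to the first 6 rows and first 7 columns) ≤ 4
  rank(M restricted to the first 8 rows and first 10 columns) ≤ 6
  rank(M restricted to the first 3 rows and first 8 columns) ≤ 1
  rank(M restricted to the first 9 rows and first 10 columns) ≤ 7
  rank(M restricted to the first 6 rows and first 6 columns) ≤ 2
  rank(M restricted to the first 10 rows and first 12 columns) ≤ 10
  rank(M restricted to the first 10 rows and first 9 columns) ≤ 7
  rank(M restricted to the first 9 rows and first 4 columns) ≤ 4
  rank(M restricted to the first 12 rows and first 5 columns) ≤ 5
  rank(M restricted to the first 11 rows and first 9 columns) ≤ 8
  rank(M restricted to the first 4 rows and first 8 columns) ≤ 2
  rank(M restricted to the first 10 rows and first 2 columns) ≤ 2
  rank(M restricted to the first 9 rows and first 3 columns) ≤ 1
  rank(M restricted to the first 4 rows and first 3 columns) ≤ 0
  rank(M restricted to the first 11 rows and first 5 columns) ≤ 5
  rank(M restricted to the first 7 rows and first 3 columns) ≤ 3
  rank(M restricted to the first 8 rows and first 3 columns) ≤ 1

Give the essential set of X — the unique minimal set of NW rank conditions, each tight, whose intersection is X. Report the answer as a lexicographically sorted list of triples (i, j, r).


Computing R[i][j] = min implied NW-rank bound (n=12, 54 conditions):

  R[1]: 0 0 0 0 0 0 0 0 0 0 1 1
  R[2]: 0 0 0 0 0 0 1 1 1 1 2 2
  R[3]: 0 0 0 0 0 0 1 1 2 2 3 3
  R[4]: 0 0 0 0 1 1 2 2 3 3 4 4
  R[5]: 1 1 1 1 2 2 3 3 4 4 5 5
  R[6]: 1 1 1 1 2 2 3 4 5 5 6 6
  R[7]: 1 1 1 2 3 3 4 5 6 6 7 7
  R[8]: 1 1 1 2 3 3 4 5 6 6 7 8
  R[9]: 1 1 1 2 3 3 4 5 6 7 8 9
  R[10]: 1 1 2 3 4 4 5 6 7 8 9 10
  R[11]: 1 1 2 3 4 5 6 7 8 9 10 11
  R[12]: 1 2 3 4 5 6 7 8 9 10 11 12

hence w(1..12) = (11, 7, 9, 5, 1, 8, 4, 12, 10, 3, 6, 2).

ℓ(w)=42; the 10 essential cells (i,j,r):

[(1, 10, 0), (3, 6, 0), (3, 8, 1), (4, 4, 0), (6, 4, 1), (6, 6, 2), (8, 10, 6), (9, 3, 1), (9, 6, 3), (11, 2, 1)]


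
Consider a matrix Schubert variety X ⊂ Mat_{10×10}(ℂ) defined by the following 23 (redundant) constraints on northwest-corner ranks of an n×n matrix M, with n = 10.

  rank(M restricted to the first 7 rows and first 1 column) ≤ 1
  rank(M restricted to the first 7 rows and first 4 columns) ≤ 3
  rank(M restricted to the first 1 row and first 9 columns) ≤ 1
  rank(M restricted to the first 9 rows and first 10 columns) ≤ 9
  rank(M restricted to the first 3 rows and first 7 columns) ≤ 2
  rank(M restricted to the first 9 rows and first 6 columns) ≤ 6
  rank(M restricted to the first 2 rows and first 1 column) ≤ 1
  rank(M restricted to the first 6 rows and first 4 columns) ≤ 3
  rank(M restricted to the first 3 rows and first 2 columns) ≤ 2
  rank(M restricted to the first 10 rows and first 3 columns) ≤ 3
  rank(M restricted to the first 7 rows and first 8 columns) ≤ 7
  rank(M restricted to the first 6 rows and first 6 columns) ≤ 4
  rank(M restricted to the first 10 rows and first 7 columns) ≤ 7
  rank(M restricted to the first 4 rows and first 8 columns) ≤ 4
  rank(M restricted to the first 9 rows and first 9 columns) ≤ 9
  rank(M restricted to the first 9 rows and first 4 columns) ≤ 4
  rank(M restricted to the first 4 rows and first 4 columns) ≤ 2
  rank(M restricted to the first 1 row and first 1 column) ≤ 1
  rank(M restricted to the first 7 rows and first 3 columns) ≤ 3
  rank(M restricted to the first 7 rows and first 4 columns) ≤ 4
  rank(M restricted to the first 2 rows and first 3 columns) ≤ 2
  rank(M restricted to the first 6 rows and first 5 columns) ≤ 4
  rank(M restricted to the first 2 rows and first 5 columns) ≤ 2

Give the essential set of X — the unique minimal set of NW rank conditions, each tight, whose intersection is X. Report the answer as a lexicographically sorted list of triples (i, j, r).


The tightest implied rank at each (i,j), from the 23 conditions:

  i=1: 1 1 1 1 1 1 1 1 1 1
  i=2: 1 2 2 2 2 2 2 2 2 2
  i=3: 1 2 2 2 2 2 2 3 3 3
  i=4: 1 2 2 2 3 3 3 4 4 4
  i=5: 1 2 3 3 4 4 4 5 5 5
  i=6: 1 2 3 3 4 4 5 6 6 6
  i=7: 1 2 3 3 4 5 6 7 7 7
  i=8: 1 2 3 4 5 6 7 8 8 8
  i=9: 1 2 3 4 5 6 7 8 9 9
  i=10: 1 2 3 4 5 6 7 8 9 10

hence w(1..10) = (1, 2, 8, 5, 3, 7, 6, 4, 9, 10).

D(w) has 10 cells with 4 SE-corners; essential set:

[(3, 7, 2), (4, 4, 2), (6, 6, 4), (7, 4, 3)]


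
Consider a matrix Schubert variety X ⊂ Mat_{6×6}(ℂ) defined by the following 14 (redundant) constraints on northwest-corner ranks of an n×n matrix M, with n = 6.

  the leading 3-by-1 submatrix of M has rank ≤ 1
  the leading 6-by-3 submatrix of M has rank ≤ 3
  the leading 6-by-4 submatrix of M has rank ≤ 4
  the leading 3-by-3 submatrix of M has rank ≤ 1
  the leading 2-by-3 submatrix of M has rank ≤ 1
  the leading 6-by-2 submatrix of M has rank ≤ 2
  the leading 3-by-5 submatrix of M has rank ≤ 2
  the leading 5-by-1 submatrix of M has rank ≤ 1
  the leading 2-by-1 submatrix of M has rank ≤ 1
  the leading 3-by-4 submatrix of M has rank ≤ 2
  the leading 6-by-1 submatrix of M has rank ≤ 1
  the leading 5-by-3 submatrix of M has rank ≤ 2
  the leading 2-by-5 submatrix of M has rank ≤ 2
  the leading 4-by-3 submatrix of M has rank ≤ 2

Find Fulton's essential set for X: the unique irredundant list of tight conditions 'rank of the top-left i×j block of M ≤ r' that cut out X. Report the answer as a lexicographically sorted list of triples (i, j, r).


Rank table r_w(6×6) implied by the 14 constraints:

  row 1: 1 1 1 1 1 1
  row 2: 1 1 1 2 2 2
  row 3: 1 1 1 2 2 3
  row 4: 1 2 2 3 3 4
  row 5: 1 2 2 3 4 5
  row 6: 1 2 3 4 5 6

so w = (1, 4, 6, 2, 5, 3).

D(w) has 6 cells with 3 SE-corners; essential set:

[(3, 3, 1), (3, 5, 2), (5, 3, 2)]


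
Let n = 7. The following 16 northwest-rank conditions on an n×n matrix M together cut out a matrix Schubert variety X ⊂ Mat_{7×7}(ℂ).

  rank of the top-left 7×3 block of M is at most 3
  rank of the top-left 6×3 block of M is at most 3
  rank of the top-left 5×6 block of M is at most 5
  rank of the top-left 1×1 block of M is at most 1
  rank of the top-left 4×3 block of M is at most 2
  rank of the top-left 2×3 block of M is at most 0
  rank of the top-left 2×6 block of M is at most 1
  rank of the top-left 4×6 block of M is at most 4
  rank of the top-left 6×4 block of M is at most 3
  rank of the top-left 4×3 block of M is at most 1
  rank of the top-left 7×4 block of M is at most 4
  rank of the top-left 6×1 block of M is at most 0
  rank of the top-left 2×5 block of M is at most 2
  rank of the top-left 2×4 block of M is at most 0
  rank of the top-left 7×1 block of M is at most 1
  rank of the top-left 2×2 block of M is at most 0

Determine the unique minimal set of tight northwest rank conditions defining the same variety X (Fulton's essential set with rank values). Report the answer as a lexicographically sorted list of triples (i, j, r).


Reconstructing r_w from the 16 given conditions:

  row 1: 0, 0, 0, 0, 1, 1, 1
  row 2: 0, 0, 0, 0, 1, 1, 2
  row 3: 0, 1, 1, 1, 2, 2, 3
  row 4: 0, 1, 1, 2, 3, 3, 4
  row 5: 0, 1, 2, 3, 4, 4, 5
  row 6: 0, 1, 2, 3, 4, 5, 6
  row 7: 1, 2, 3, 4, 5, 6, 7

the unique w with this rank table is (5, 7, 2, 4, 3, 6, 1).

Rothe diagram D(w) (14 cells), 4 SE-corners (essential conditions):

[(2, 4, 0), (2, 6, 1), (4, 3, 1), (6, 1, 0)]


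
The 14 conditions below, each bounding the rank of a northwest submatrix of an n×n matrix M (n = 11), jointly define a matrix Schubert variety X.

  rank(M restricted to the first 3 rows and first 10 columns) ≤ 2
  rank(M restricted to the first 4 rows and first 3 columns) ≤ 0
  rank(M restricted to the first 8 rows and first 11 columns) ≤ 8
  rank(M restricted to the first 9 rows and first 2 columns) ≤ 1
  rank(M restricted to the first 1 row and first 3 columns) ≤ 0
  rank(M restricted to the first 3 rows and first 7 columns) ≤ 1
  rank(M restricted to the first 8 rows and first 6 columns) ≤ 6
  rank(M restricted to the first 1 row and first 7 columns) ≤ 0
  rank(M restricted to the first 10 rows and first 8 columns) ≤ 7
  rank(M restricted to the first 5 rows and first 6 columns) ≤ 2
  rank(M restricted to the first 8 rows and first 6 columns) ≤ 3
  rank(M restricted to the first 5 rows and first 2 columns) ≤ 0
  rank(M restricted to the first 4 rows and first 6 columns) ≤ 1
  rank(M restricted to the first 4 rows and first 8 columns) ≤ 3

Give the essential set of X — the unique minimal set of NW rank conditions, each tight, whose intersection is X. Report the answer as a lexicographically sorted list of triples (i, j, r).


Recovering R(i,j) via the rank-extension bound from the 14 conditions:

  i=1: 0 0 0 0 0 0 0 1 1 1 1
  i=2: 0 0 0 1 1 1 1 2 2 2 2
  i=3: 0 0 0 1 1 1 1 2 2 2 3
  i=4: 0 0 0 1 1 1 2 3 3 3 4
  i=5: 0 0 1 2 2 2 3 4 4 4 5
  i=6: 1 1 2 3 3 3 4 5 5 5 6
  i=7: 1 1 2 3 3 3 4 5 6 6 7
  i=8: 1 1 2 3 3 3 4 5 6 7 8
  i=9: 1 1 2 3 4 4 5 6 7 8 9
  i=10: 1 2 3 4 5 5 6 7 8 9 10
  i=11: 1 2 3 4 5 6 7 8 9 10 11

reading off 1-entries of Δ²R: w = (8, 4, 11, 7, 3, 1, 9, 10, 5, 2, 6).

|D(w)|=32, |Ess(w)|=8:

[(1, 7, 0), (3, 7, 1), (3, 10, 2), (4, 3, 0), (4, 6, 1), (5, 2, 0), (8, 6, 3), (9, 2, 1)]


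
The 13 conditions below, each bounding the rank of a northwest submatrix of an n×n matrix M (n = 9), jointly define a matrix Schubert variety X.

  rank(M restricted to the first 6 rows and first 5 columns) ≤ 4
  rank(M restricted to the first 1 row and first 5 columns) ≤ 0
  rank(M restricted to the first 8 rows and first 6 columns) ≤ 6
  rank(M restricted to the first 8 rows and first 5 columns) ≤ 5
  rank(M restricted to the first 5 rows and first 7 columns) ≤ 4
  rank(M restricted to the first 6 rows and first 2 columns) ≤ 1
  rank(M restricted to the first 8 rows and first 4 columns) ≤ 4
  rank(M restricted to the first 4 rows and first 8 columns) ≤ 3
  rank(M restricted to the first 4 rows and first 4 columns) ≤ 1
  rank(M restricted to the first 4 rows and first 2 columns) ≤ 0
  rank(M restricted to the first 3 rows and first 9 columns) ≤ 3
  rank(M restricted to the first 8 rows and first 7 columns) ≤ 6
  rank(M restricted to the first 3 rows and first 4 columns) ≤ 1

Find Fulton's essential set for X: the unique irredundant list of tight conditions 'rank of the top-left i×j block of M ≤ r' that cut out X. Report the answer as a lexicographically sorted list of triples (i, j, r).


Propagating the 13 rank bounds to every northwest block:

  i=1: 0  0  0  0  0  1  1  1  1
  i=2: 0  0  1  1  1  2  2  2  2
  i=3: 0  0  1  1  2  3  3  3  3
  i=4: 0  0  1  1  2  3  3  3  4
  i=5: 1  1  2  2  3  4  4  4  5
  i=6: 1  1  2  3  4  5  5  5  6
  i=7: 1  2  3  4  5  6  6  6  7
  i=8: 1  2  3  4  5  6  6  7  8
  i=9: 1  2  3  4  5  6  7  8  9

reading off 1-entries of Δ²R: w = (6, 3, 5, 9, 1, 4, 2, 8, 7).

Rothe diagram D(w) (17 cells), 6 SE-corners (essential conditions):

[(1, 5, 0), (4, 2, 0), (4, 4, 1), (4, 8, 3), (6, 2, 1), (8, 7, 6)]


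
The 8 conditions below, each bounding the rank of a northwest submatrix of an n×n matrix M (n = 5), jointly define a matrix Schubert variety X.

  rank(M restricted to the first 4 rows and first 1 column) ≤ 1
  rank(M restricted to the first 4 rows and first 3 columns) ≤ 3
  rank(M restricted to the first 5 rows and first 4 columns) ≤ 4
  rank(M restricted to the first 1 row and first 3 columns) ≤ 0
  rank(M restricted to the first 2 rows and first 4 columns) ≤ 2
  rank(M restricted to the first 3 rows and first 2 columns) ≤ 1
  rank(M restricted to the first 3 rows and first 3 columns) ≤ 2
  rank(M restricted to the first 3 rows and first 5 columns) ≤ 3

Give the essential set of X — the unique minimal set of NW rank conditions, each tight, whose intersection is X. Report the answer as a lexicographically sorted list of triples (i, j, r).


Recovering R(i,j) via the rank-extension bound from the 8 conditions:

  0 0 0 1 1
  1 1 1 2 2
  1 1 2 3 3
  1 2 3 4 4
  1 2 3 4 5

second differences of R give the permutation w = (4, 1, 3, 2, 5).

2 SE-corners of the 4-cell Rothe diagram give Ess(w):

[(1, 3, 0), (3, 2, 1)]


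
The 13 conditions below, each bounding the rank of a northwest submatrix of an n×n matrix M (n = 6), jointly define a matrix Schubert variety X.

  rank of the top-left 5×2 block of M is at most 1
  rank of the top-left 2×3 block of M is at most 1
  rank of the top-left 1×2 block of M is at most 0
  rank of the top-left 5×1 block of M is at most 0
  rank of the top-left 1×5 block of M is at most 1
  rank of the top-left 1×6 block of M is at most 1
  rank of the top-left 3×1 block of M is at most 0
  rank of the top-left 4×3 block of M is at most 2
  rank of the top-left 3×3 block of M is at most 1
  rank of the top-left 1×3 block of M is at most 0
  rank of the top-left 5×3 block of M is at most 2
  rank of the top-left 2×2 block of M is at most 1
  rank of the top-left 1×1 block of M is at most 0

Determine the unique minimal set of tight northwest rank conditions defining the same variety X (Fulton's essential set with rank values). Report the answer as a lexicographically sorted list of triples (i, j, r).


Rank table r_w(6×6) implied by the 13 constraints:

  0 | 0 | 0 | 1 | 1 | 1
  0 | 1 | 1 | 2 | 2 | 2
  0 | 1 | 1 | 2 | 3 | 3
  0 | 1 | 2 | 3 | 4 | 4
  0 | 1 | 2 | 3 | 4 | 5
  1 | 2 | 3 | 4 | 5 | 6

second differences of R give the permutation w = (4, 2, 5, 3, 6, 1).

Rothe diagram D(w) (8 cells), 3 SE-corners (essential conditions):

[(1, 3, 0), (3, 3, 1), (5, 1, 0)]


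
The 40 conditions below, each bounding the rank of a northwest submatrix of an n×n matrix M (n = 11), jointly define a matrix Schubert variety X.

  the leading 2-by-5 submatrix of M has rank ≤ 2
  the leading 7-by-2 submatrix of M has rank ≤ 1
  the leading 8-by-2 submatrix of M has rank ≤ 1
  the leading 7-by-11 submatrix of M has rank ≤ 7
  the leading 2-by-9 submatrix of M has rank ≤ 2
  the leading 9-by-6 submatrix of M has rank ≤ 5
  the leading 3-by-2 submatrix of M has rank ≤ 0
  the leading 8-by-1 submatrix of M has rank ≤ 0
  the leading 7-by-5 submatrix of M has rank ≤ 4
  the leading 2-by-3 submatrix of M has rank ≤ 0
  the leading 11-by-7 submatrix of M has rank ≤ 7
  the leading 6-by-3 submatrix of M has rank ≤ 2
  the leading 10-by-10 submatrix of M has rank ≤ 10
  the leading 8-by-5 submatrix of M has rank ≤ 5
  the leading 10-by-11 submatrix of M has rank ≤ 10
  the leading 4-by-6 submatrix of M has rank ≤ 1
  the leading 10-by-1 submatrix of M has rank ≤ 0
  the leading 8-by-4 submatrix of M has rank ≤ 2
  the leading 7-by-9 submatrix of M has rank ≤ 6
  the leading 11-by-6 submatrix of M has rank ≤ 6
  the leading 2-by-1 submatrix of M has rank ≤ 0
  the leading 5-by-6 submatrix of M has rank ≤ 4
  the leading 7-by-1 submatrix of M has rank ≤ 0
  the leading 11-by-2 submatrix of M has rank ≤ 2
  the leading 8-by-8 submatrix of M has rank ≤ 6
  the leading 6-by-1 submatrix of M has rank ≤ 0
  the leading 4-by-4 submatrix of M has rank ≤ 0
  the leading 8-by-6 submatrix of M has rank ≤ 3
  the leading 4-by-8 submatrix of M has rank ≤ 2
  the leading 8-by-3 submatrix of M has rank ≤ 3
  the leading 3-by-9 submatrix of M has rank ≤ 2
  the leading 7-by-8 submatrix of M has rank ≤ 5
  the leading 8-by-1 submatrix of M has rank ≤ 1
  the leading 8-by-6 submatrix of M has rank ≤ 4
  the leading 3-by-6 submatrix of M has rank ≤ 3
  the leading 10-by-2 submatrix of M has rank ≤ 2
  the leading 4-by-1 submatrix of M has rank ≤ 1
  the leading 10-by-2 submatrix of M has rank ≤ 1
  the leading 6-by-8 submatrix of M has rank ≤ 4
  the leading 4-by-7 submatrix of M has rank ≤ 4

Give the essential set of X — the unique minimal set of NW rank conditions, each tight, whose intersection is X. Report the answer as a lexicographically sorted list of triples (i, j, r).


Recovering R(i,j) via the rank-extension bound from the 40 conditions:

  0  0  0  0  1  1  1  1  1  1  1
  0  0  0  0  1  1  2  2  2  2  2
  0  0  0  0  1  1  2  2  2  3  3
  0  0  0  0  1  1  2  2  3  4  4
  0  1  1  1  2  2  3  3  4  5  5
  0  1  2  2  3  3  4  4  5  6  6
  0  1  2  2  3  3  4  5  6  7  7
  0  1  2  2  3  3  4  5  6  7  8
  0  1  2  3  4  4  5  6  7  8  9
  0  1  2  3  4  5  6  7  8  9  10
  1  2  3  4  5  6  7  8  9  10  11

so w = (5, 7, 10, 9, 2, 3, 8, 11, 4, 6, 1).

ℓ(w)=32; the 7 essential cells (i,j,r):

[(3, 9, 2), (4, 4, 0), (4, 6, 1), (4, 8, 2), (8, 4, 2), (8, 6, 3), (10, 1, 0)]


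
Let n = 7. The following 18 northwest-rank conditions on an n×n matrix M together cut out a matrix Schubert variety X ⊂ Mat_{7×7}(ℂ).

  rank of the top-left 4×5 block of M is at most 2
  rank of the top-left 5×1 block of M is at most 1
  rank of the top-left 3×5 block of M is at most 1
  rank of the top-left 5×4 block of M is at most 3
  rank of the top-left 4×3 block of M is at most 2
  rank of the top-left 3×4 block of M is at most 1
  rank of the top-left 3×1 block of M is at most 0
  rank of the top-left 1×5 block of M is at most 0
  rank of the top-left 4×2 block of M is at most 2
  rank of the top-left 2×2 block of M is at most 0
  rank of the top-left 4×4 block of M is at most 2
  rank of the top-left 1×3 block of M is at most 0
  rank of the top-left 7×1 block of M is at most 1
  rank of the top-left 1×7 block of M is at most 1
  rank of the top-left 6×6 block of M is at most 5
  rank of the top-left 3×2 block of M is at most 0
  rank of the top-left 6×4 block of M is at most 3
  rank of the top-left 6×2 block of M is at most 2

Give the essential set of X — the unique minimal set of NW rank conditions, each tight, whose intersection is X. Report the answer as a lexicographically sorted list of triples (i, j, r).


Propagating the 18 rank bounds to every northwest block:

  i=1: 0 0 0 0 0 1 1
  i=2: 0 0 1 1 1 2 2
  i=3: 0 0 1 1 1 2 3
  i=4: 1 1 2 2 2 3 4
  i=5: 1 2 3 3 3 4 5
  i=6: 1 2 3 3 4 5 6
  i=7: 1 2 3 4 5 6 7

hence w(1..7) = (6, 3, 7, 1, 2, 5, 4).

4 SE-corners of the 12-cell Rothe diagram give Ess(w):

[(1, 5, 0), (3, 2, 0), (3, 5, 1), (6, 4, 3)]


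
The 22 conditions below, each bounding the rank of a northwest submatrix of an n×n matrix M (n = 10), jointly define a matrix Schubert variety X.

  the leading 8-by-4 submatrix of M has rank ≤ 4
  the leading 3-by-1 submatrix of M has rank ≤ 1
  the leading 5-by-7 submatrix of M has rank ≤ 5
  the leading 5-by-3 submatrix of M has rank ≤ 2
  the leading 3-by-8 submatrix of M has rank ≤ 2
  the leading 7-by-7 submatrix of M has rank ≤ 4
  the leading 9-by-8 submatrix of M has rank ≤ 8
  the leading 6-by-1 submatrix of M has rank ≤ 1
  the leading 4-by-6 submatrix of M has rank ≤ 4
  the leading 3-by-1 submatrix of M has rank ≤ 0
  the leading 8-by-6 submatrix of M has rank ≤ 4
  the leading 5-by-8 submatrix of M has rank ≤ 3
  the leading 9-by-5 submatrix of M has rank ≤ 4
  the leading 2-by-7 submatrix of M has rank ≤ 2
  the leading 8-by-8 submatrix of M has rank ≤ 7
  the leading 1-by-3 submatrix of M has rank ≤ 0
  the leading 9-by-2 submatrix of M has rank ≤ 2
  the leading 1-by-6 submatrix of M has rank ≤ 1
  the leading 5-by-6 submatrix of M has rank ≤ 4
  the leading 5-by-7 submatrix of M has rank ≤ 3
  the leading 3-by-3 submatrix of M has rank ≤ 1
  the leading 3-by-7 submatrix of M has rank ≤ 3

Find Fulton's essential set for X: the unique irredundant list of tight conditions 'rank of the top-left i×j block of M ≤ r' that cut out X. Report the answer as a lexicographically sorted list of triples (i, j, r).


Propagating the 22 rank bounds to every northwest block:

  row 1: 0  0  0  1  1  1  1  1  1  1
  row 2: 0  1  1  2  2  2  2  2  2  2
  row 3: 0  1  1  2  2  2  2  2  3  3
  row 4: 1  2  2  3  3  3  3  3  4  4
  row 5: 1  2  2  3  3  3  3  3  4  5
  row 6: 1  2  3  4  4  4  4  4  5  6
  row 7: 1  2  3  4  4  4  4  5  6  7
  row 8: 1  2  3  4  4  4  5  6  7  8
  row 9: 1  2  3  4  4  5  6  7  8  9
  row 10: 1  2  3  4  5  6  7  8  9  10

giving w = (4, 2, 9, 1, 10, 3, 8, 7, 6, 5) via Δ²R.

Fulton essential set (9 of the 21 Rothe cells):

[(1, 3, 0), (3, 1, 0), (3, 3, 1), (3, 8, 2), (5, 3, 2), (5, 8, 3), (7, 7, 4), (8, 6, 4), (9, 5, 4)]


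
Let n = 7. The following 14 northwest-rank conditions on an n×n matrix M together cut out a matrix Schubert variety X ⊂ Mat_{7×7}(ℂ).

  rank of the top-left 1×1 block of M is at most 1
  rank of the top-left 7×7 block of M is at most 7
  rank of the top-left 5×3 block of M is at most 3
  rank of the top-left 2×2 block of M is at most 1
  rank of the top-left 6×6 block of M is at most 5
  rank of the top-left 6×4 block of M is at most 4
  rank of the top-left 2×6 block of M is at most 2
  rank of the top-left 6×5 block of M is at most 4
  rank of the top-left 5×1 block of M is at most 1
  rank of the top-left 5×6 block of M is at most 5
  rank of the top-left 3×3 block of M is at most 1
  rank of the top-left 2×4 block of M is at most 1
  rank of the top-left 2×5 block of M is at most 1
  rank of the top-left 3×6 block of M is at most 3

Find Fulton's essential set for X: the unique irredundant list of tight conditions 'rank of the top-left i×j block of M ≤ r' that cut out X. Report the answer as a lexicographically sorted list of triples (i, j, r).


The tightest implied rank at each (i,j), from the 14 conditions:

  1, 1, 1, 1, 1, 1, 1
  1, 1, 1, 1, 1, 2, 2
  1, 1, 1, 2, 2, 3, 3
  1, 2, 2, 3, 3, 4, 4
  1, 2, 3, 4, 4, 5, 5
  1, 2, 3, 4, 4, 5, 6
  1, 2, 3, 4, 5, 6, 7

second differences of R give the permutation w = (1, 6, 4, 2, 3, 7, 5).

ℓ(w)=7; the 3 essential cells (i,j,r):

[(2, 5, 1), (3, 3, 1), (6, 5, 4)]


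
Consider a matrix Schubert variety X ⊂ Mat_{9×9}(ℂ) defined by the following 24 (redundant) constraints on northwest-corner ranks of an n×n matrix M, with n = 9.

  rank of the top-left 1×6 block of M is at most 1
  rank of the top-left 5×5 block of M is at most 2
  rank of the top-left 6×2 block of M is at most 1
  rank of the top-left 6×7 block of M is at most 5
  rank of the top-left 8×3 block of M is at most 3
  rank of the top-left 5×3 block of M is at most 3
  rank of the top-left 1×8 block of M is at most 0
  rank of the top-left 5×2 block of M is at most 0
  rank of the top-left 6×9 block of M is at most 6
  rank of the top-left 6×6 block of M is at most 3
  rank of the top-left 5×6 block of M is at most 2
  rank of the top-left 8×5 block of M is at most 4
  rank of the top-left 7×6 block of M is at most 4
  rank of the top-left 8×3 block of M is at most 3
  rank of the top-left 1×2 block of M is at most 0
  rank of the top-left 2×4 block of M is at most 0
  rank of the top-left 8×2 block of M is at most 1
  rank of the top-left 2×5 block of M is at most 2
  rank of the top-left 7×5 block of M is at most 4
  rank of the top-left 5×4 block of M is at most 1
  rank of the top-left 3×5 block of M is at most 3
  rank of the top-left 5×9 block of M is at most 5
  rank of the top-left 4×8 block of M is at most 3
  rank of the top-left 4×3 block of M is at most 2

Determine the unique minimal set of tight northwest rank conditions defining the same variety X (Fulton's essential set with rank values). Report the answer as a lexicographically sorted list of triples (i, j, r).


Recovering R(i,j) via the rank-extension bound from the 24 conditions:

  row 1: 0 0 0 0 0 0 0 0 1
  row 2: 0 0 0 0 1 1 1 1 2
  row 3: 0 0 1 1 2 2 2 2 3
  row 4: 0 0 1 1 2 2 3 3 4
  row 5: 0 0 1 1 2 2 3 4 5
  row 6: 1 1 2 2 3 3 4 5 6
  row 7: 1 1 2 3 4 4 5 6 7
  row 8: 1 1 2 3 4 5 6 7 8
  row 9: 1 2 3 4 5 6 7 8 9

hence w(1..9) = (9, 5, 3, 7, 8, 1, 4, 6, 2).

Fulton essential set (6 of the 24 Rothe cells):

[(1, 8, 0), (2, 4, 0), (5, 2, 0), (5, 4, 1), (5, 6, 2), (8, 2, 1)]


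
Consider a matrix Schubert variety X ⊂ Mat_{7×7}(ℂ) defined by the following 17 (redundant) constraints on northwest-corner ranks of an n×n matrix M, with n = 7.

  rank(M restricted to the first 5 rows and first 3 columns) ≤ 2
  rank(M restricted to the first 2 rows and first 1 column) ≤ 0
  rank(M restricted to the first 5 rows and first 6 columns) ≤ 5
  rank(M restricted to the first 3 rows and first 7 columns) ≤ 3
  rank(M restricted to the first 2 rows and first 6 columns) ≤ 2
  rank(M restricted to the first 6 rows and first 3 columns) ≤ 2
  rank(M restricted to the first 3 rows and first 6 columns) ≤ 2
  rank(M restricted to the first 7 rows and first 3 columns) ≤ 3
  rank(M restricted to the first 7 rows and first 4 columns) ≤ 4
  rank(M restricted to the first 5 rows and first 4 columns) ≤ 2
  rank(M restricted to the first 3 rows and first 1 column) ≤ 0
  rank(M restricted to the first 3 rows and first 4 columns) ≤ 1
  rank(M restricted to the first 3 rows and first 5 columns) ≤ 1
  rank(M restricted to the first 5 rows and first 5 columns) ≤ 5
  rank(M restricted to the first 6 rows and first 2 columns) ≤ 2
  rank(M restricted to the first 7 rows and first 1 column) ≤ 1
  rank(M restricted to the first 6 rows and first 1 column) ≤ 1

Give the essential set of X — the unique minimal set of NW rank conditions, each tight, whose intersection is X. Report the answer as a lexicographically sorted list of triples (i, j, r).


Propagating the 17 rank bounds to every northwest block:

  row 1: 0 1 1 1 1 1 1
  row 2: 0 1 1 1 1 2 2
  row 3: 0 1 1 1 1 2 3
  row 4: 1 2 2 2 2 3 4
  row 5: 1 2 2 2 3 4 5
  row 6: 1 2 2 3 4 5 6
  row 7: 1 2 3 4 5 6 7

hence w(1..7) = (2, 6, 7, 1, 5, 4, 3).

Rothe diagram D(w) (12 cells), 4 SE-corners (essential conditions):

[(3, 1, 0), (3, 5, 1), (5, 4, 2), (6, 3, 2)]
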